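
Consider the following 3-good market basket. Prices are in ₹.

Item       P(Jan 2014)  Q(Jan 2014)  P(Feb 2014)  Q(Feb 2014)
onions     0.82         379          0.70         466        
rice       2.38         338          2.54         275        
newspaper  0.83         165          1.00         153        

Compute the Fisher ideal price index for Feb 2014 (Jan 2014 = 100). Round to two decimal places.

Laspeyres component (base-period weights):
ΣP(Feb 2014)Q(Jan 2014) = 0.70×379 + 2.54×338 + 1.00×165 = 265.3 + 858.52 + 165 = 1288.82
ΣP(Jan 2014)Q(Jan 2014) = 0.82×379 + 2.38×338 + 0.83×165 = 310.78 + 804.44 + 136.95 = 1252.17
L = 1288.82 / 1252.17 × 100 = 102.9269
Paasche component (current-period weights):
ΣP(Feb 2014)Q(Feb 2014) = 0.70×466 + 2.54×275 + 1.00×153 = 326.2 + 698.5 + 153 = 1177.7
ΣP(Jan 2014)Q(Feb 2014) = 0.82×466 + 2.38×275 + 0.83×153 = 382.12 + 654.5 + 126.99 = 1163.61
P = 1177.7 / 1163.61 × 100 = 101.2109
Fisher = √(L × P) = √(102.9269 × 101.2109) = 102.0653

102.07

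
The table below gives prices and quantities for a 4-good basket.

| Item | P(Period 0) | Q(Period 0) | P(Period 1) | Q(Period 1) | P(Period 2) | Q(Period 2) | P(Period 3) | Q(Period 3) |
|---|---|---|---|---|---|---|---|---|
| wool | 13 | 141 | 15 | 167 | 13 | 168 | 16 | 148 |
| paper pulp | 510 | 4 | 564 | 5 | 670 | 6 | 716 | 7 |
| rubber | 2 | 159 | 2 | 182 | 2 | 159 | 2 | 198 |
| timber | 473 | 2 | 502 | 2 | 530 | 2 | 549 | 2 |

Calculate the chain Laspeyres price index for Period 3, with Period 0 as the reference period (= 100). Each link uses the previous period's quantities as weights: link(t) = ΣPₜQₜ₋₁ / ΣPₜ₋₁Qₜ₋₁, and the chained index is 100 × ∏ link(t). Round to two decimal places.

127.40

Link Period 0→Period 1:
ΣP(Period 1)Q(Period 0) = 15×141 + 564×4 + 2×159 + 502×2 = 2115 + 2256 + 318 + 1004 = 5693
ΣP(Period 0)Q(Period 0) = 13×141 + 510×4 + 2×159 + 473×2 = 1833 + 2040 + 318 + 946 = 5137
link = 5693/5137 = 1.108234
Link Period 1→Period 2:
ΣP(Period 2)Q(Period 1) = 13×167 + 670×5 + 2×182 + 530×2 = 2171 + 3350 + 364 + 1060 = 6945
ΣP(Period 1)Q(Period 1) = 15×167 + 564×5 + 2×182 + 502×2 = 2505 + 2820 + 364 + 1004 = 6693
link = 6945/6693 = 1.037651
Link Period 2→Period 3:
ΣP(Period 3)Q(Period 2) = 16×168 + 716×6 + 2×159 + 549×2 = 2688 + 4296 + 318 + 1098 = 8400
ΣP(Period 2)Q(Period 2) = 13×168 + 670×6 + 2×159 + 530×2 = 2184 + 4020 + 318 + 1060 = 7582
link = 8400/7582 = 1.107887
Chained index = 100 × 1.108234 × 1.037651 × 1.107887 = 127.4027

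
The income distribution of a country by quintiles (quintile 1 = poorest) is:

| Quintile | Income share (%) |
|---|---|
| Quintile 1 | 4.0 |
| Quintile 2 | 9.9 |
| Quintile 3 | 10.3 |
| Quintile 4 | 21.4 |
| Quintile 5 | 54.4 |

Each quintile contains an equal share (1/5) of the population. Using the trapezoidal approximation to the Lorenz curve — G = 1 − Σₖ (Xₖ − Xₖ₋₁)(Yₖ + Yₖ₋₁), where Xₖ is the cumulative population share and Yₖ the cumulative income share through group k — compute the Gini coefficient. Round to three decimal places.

Cumulative income shares Yₖ: 0.0400, 0.1390, 0.2420, 0.4560, 1.0000
Σ (Xₖ−Xₖ₋₁)(Yₖ+Yₖ₋₁) = (1/5)(0.0400+0.0000) + (1/5)(0.1390+0.0400) + (1/5)(0.2420+0.1390) + (1/5)(0.4560+0.2420) + (1/5)(1.0000+0.4560)
  = 0.0080 + 0.0358 + 0.0762 + 0.1396 + 0.2912 = 0.5508
G = 1 − 0.5508 = 0.4492

0.449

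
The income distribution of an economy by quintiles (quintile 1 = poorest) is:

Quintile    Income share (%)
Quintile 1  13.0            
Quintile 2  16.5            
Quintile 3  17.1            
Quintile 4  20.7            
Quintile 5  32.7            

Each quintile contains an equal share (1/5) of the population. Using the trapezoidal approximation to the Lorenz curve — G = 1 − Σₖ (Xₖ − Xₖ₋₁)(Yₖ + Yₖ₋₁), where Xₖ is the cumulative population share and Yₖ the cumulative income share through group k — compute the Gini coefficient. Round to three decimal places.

0.174

Cumulative income shares Yₖ: 0.1300, 0.2950, 0.4660, 0.6730, 1.0000
Σ (Xₖ−Xₖ₋₁)(Yₖ+Yₖ₋₁) = (1/5)(0.1300+0.0000) + (1/5)(0.2950+0.1300) + (1/5)(0.4660+0.2950) + (1/5)(0.6730+0.4660) + (1/5)(1.0000+0.6730)
  = 0.0260 + 0.0850 + 0.1522 + 0.2278 + 0.3346 = 0.8256
G = 1 − 0.8256 = 0.1744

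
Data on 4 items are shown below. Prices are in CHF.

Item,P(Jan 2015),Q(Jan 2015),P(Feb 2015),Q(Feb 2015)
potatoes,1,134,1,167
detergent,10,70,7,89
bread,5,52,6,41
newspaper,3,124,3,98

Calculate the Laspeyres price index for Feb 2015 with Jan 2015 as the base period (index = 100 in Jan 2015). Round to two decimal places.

Laspeyres price index uses base-period quantities as weights.
ΣP(Feb 2015)·Q(Jan 2015) = 1×134 + 7×70 + 6×52 + 3×124 = 134 + 490 + 312 + 372 = 1308
ΣP(Jan 2015)·Q(Jan 2015) = 1×134 + 10×70 + 5×52 + 3×124 = 134 + 700 + 260 + 372 = 1466
Index = 1308 / 1466 × 100 = 89.2224

89.22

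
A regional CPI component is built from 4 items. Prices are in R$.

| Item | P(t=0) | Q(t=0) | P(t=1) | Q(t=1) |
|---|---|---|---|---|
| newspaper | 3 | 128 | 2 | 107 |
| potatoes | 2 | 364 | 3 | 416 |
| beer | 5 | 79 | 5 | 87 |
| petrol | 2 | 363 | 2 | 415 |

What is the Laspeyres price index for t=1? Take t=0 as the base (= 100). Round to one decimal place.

Laspeyres price index uses base-period quantities as weights.
ΣP(t=1)·Q(t=0) = 2×128 + 3×364 + 5×79 + 2×363 = 256 + 1092 + 395 + 726 = 2469
ΣP(t=0)·Q(t=0) = 3×128 + 2×364 + 5×79 + 2×363 = 384 + 728 + 395 + 726 = 2233
Index = 2469 / 2233 × 100 = 110.5687

110.6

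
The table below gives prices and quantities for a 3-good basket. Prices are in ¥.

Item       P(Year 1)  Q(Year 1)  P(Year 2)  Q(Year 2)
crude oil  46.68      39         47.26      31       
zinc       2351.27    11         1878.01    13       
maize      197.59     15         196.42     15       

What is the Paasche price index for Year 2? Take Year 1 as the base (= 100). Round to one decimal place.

82.4

Paasche price index uses current-period quantities as weights.
ΣP(Year 2)·Q(Year 2) = 47.26×31 + 1878.01×13 + 196.42×15 = 1465.06 + 24414.13 + 2946.3 = 28825.49
ΣP(Year 1)·Q(Year 2) = 46.68×31 + 2351.27×13 + 197.59×15 = 1447.08 + 30566.51 + 2963.85 = 34977.44
Index = 28825.49 / 34977.44 × 100 = 82.4117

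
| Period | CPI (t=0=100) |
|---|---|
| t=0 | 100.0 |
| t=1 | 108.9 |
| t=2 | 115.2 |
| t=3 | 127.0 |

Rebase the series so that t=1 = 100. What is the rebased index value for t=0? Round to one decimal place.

Rebased(t=0) = 100.0 / 108.9 × 100 = 91.8274

91.8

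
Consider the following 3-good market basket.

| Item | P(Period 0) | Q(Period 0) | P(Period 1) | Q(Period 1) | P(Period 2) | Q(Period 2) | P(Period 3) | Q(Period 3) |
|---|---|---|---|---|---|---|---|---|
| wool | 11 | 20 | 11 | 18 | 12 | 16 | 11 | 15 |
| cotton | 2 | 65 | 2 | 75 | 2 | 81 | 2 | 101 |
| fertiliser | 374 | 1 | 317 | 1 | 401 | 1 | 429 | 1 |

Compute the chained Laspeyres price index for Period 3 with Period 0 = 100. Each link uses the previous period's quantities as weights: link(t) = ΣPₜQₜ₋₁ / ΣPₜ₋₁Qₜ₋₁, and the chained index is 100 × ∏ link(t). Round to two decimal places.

107.95

Link Period 0→Period 1:
ΣP(Period 1)Q(Period 0) = 11×20 + 2×65 + 317×1 = 220 + 130 + 317 = 667
ΣP(Period 0)Q(Period 0) = 11×20 + 2×65 + 374×1 = 220 + 130 + 374 = 724
link = 667/724 = 0.921271
Link Period 1→Period 2:
ΣP(Period 2)Q(Period 1) = 12×18 + 2×75 + 401×1 = 216 + 150 + 401 = 767
ΣP(Period 1)Q(Period 1) = 11×18 + 2×75 + 317×1 = 198 + 150 + 317 = 665
link = 767/665 = 1.153383
Link Period 2→Period 3:
ΣP(Period 3)Q(Period 2) = 11×16 + 2×81 + 429×1 = 176 + 162 + 429 = 767
ΣP(Period 2)Q(Period 2) = 12×16 + 2×81 + 401×1 = 192 + 162 + 401 = 755
link = 767/755 = 1.015894
Chained index = 100 × 0.921271 × 1.153383 × 1.015894 = 107.9467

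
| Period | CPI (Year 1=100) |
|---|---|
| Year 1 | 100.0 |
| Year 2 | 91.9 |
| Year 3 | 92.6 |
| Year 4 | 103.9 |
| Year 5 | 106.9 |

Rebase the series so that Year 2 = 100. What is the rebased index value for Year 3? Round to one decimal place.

Rebased(Year 3) = 92.6 / 91.9 × 100 = 100.7617

100.8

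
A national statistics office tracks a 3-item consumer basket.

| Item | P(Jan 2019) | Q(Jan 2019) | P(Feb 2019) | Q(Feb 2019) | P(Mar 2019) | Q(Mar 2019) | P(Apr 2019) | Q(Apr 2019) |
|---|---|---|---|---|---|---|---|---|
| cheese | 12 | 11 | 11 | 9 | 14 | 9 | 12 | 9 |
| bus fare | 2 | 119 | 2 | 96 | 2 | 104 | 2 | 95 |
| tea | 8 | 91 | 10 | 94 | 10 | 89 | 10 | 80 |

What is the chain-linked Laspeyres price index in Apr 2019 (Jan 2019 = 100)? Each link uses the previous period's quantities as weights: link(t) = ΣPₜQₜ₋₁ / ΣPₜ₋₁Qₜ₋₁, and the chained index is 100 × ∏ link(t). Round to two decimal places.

Link Jan 2019→Feb 2019:
ΣP(Feb 2019)Q(Jan 2019) = 11×11 + 2×119 + 10×91 = 121 + 238 + 910 = 1269
ΣP(Jan 2019)Q(Jan 2019) = 12×11 + 2×119 + 8×91 = 132 + 238 + 728 = 1098
link = 1269/1098 = 1.155738
Link Feb 2019→Mar 2019:
ΣP(Mar 2019)Q(Feb 2019) = 14×9 + 2×96 + 10×94 = 126 + 192 + 940 = 1258
ΣP(Feb 2019)Q(Feb 2019) = 11×9 + 2×96 + 10×94 = 99 + 192 + 940 = 1231
link = 1258/1231 = 1.021933
Link Mar 2019→Apr 2019:
ΣP(Apr 2019)Q(Mar 2019) = 12×9 + 2×104 + 10×89 = 108 + 208 + 890 = 1206
ΣP(Mar 2019)Q(Mar 2019) = 14×9 + 2×104 + 10×89 = 126 + 208 + 890 = 1224
link = 1206/1224 = 0.985294
Chained index = 100 × 1.155738 × 1.021933 × 0.985294 = 116.3718

116.37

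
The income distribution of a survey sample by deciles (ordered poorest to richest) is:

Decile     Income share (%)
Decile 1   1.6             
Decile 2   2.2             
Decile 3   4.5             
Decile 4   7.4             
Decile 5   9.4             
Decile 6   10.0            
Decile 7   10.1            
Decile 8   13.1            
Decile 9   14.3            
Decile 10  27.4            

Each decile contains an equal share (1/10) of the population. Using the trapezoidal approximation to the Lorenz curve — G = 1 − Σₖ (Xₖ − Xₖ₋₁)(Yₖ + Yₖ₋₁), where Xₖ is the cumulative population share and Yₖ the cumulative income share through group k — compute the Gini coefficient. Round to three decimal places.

0.369

Cumulative income shares Yₖ: 0.0160, 0.0380, 0.0830, 0.1570, 0.2510, 0.3510, 0.4520, 0.5830, 0.7260, 1.0000
Σ (Xₖ−Xₖ₋₁)(Yₖ+Yₖ₋₁) = (1/10)(0.0160+0.0000) + (1/10)(0.0380+0.0160) + (1/10)(0.0830+0.0380) + (1/10)(0.1570+0.0830) + (1/10)(0.2510+0.1570) + (1/10)(0.3510+0.2510) + (1/10)(0.4520+0.3510) + (1/10)(0.5830+0.4520) + (1/10)(0.7260+0.5830) + (1/10)(1.0000+0.7260)
  = 0.0016 + 0.0054 + 0.0121 + 0.0240 + 0.0408 + 0.0602 + 0.0803 + 0.1035 + 0.1309 + 0.1726 = 0.6314
G = 1 − 0.6314 = 0.3686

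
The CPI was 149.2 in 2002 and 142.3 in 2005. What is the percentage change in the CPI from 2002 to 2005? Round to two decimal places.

-4.62%

Change = (142.3 − 149.2) / 149.2 × 100
       = -6.9 / 149.2 × 100 = -4.6247%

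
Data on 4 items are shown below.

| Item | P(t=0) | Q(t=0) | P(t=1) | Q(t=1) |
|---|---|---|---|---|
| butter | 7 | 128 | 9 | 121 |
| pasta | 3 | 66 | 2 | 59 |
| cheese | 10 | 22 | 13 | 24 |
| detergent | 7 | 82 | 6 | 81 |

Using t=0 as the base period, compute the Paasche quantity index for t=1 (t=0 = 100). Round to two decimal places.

97.24

Paasche quantity index uses current-period prices as weights.
ΣP(t=1)·Q(t=1) = 9×121 + 2×59 + 13×24 + 6×81 = 1089 + 118 + 312 + 486 = 2005
ΣP(t=1)·Q(t=0) = 9×128 + 2×66 + 13×22 + 6×82 = 1152 + 132 + 286 + 492 = 2062
Index = 2005 / 2062 × 100 = 97.2357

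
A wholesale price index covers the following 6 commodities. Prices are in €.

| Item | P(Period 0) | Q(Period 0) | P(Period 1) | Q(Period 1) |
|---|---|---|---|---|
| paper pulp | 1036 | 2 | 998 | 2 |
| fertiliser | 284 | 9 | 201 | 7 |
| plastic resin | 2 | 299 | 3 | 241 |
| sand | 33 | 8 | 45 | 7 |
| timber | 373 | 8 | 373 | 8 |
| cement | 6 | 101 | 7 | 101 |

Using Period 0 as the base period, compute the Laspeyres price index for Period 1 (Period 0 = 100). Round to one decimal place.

96.4

Laspeyres price index uses base-period quantities as weights.
ΣP(Period 1)·Q(Period 0) = 998×2 + 201×9 + 3×299 + 45×8 + 373×8 + 7×101 = 1996 + 1809 + 897 + 360 + 2984 + 707 = 8753
ΣP(Period 0)·Q(Period 0) = 1036×2 + 284×9 + 2×299 + 33×8 + 373×8 + 6×101 = 2072 + 2556 + 598 + 264 + 2984 + 606 = 9080
Index = 8753 / 9080 × 100 = 96.3987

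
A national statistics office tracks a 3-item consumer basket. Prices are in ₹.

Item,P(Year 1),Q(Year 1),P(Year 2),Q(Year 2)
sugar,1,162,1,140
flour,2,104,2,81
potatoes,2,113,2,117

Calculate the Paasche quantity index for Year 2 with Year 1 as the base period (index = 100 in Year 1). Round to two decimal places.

Paasche quantity index uses current-period prices as weights.
ΣP(Year 2)·Q(Year 2) = 1×140 + 2×81 + 2×117 = 140 + 162 + 234 = 536
ΣP(Year 2)·Q(Year 1) = 1×162 + 2×104 + 2×113 = 162 + 208 + 226 = 596
Index = 536 / 596 × 100 = 89.9329

89.93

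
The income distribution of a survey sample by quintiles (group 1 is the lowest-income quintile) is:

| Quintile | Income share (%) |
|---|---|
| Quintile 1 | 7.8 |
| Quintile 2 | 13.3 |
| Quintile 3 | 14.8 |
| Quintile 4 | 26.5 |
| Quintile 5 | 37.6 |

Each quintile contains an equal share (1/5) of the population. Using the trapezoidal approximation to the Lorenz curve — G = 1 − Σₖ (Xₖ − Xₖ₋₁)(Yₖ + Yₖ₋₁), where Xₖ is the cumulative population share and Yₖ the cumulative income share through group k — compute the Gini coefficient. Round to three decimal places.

0.291

Cumulative income shares Yₖ: 0.0780, 0.2110, 0.3590, 0.6240, 1.0000
Σ (Xₖ−Xₖ₋₁)(Yₖ+Yₖ₋₁) = (1/5)(0.0780+0.0000) + (1/5)(0.2110+0.0780) + (1/5)(0.3590+0.2110) + (1/5)(0.6240+0.3590) + (1/5)(1.0000+0.6240)
  = 0.0156 + 0.0578 + 0.1140 + 0.1966 + 0.3248 = 0.7088
G = 1 − 0.7088 = 0.2912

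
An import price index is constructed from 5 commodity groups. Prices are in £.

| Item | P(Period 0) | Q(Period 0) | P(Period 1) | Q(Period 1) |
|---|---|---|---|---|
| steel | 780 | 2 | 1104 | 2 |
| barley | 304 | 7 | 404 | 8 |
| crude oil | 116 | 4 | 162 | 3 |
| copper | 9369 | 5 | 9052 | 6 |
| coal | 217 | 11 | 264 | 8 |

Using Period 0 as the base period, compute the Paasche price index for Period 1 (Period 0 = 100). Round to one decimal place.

Paasche price index uses current-period quantities as weights.
ΣP(Period 1)·Q(Period 1) = 1104×2 + 404×8 + 162×3 + 9052×6 + 264×8 = 2208 + 3232 + 486 + 54312 + 2112 = 62350
ΣP(Period 0)·Q(Period 1) = 780×2 + 304×8 + 116×3 + 9369×6 + 217×8 = 1560 + 2432 + 348 + 56214 + 1736 = 62290
Index = 62350 / 62290 × 100 = 100.0963

100.1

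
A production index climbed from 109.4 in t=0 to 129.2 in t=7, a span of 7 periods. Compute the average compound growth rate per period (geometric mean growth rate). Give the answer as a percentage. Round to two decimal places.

2.40%

Growth factor = (129.2/109.4)^(1/7) = (1.180987)^(1/7) = 1.024049
Growth rate = 1.024049 − 1 = 0.024049 = 2.4049%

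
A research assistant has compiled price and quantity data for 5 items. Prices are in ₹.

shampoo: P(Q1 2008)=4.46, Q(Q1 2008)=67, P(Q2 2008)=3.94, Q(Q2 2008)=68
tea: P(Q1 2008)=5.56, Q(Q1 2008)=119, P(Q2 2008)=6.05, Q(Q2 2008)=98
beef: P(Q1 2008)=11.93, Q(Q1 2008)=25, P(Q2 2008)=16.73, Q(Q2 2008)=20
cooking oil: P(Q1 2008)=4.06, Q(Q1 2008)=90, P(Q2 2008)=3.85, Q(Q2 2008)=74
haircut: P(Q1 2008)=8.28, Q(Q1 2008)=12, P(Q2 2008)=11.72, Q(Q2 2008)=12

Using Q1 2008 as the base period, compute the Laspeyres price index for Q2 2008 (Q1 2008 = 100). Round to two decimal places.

Laspeyres price index uses base-period quantities as weights.
ΣP(Q2 2008)·Q(Q1 2008) = 3.94×67 + 6.05×119 + 16.73×25 + 3.85×90 + 11.72×12 = 263.98 + 719.95 + 418.25 + 346.5 + 140.64 = 1889.32
ΣP(Q1 2008)·Q(Q1 2008) = 4.46×67 + 5.56×119 + 11.93×25 + 4.06×90 + 8.28×12 = 298.82 + 661.64 + 298.25 + 365.4 + 99.36 = 1723.47
Index = 1889.32 / 1723.47 × 100 = 109.6230

109.62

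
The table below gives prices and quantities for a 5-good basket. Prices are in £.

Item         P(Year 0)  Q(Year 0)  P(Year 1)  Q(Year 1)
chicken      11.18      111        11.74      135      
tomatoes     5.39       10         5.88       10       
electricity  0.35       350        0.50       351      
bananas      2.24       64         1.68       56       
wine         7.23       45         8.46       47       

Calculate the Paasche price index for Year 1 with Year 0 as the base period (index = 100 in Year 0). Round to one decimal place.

Paasche price index uses current-period quantities as weights.
ΣP(Year 1)·Q(Year 1) = 11.74×135 + 5.88×10 + 0.50×351 + 1.68×56 + 8.46×47 = 1584.9 + 58.8 + 175.5 + 94.08 + 397.62 = 2310.9
ΣP(Year 0)·Q(Year 1) = 11.18×135 + 5.39×10 + 0.35×351 + 2.24×56 + 7.23×47 = 1509.3 + 53.9 + 122.85 + 125.44 + 339.81 = 2151.3
Index = 2310.9 / 2151.3 × 100 = 107.4188

107.4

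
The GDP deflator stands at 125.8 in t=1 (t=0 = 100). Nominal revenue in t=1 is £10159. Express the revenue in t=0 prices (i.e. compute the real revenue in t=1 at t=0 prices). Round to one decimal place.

8075.5

Real = Nominal ÷ (Index/100) = 10159 ÷ (125.8/100)
     = 10159 ÷ 1.258 = 8075.5167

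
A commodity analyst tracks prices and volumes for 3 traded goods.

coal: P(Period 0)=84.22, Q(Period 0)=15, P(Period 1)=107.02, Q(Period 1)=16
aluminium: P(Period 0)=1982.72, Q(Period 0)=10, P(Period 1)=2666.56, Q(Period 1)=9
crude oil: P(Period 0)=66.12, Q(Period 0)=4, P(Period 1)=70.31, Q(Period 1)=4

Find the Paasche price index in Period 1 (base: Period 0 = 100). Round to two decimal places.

Paasche price index uses current-period quantities as weights.
ΣP(Period 1)·Q(Period 1) = 107.02×16 + 2666.56×9 + 70.31×4 = 1712.32 + 23999.04 + 281.24 = 25992.6
ΣP(Period 0)·Q(Period 1) = 84.22×16 + 1982.72×9 + 66.12×4 = 1347.52 + 17844.48 + 264.48 = 19456.48
Index = 25992.6 / 19456.48 × 100 = 133.5935

133.59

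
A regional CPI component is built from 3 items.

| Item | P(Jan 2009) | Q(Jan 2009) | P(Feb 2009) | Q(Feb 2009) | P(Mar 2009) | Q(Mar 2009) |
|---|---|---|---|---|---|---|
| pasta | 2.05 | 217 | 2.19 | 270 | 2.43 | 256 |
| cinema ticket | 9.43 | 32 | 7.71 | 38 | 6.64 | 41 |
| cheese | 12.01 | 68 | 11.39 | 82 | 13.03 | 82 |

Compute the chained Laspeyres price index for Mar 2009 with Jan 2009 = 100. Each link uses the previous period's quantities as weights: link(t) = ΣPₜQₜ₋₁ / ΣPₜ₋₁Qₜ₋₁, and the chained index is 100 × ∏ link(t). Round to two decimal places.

104.08

Link Jan 2009→Feb 2009:
ΣP(Feb 2009)Q(Jan 2009) = 2.19×217 + 7.71×32 + 11.39×68 = 475.23 + 246.72 + 774.52 = 1496.47
ΣP(Jan 2009)Q(Jan 2009) = 2.05×217 + 9.43×32 + 12.01×68 = 444.85 + 301.76 + 816.68 = 1563.29
link = 1496.47/1563.29 = 0.957257
Link Feb 2009→Mar 2009:
ΣP(Mar 2009)Q(Feb 2009) = 2.43×270 + 6.64×38 + 13.03×82 = 656.1 + 252.32 + 1068.46 = 1976.88
ΣP(Feb 2009)Q(Feb 2009) = 2.19×270 + 7.71×38 + 11.39×82 = 591.3 + 292.98 + 933.98 = 1818.26
link = 1976.88/1818.26 = 1.087237
Chained index = 100 × 0.957257 × 1.087237 = 104.0765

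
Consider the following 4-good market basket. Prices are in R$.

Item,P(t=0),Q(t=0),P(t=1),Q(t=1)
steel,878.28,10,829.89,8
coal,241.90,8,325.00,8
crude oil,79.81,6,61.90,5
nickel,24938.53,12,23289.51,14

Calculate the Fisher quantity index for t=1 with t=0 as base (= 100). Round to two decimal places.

115.45

Laspeyres component (base-period weights):
ΣP(t=0)Q(t=1) = 878.28×8 + 241.90×8 + 79.81×5 + 24938.53×14 = 7026.24 + 1935.2 + 399.05 + 349139.42 = 358499.91
ΣP(t=0)Q(t=0) = 878.28×10 + 241.90×8 + 79.81×6 + 24938.53×12 = 8782.8 + 1935.2 + 478.86 + 299262.36 = 310459.22
L = 358499.91 / 310459.22 × 100 = 115.4741
Paasche component (current-period weights):
ΣP(t=1)Q(t=1) = 829.89×8 + 325.00×8 + 61.90×5 + 23289.51×14 = 6639.12 + 2600 + 309.5 + 326053.14 = 335601.76
ΣP(t=1)Q(t=0) = 829.89×10 + 325.00×8 + 61.90×6 + 23289.51×12 = 8298.9 + 2600 + 371.4 + 279474.12 = 290744.42
P = 335601.76 / 290744.42 × 100 = 115.4284
Fisher = √(L × P) = √(115.4741 × 115.4284) = 115.4513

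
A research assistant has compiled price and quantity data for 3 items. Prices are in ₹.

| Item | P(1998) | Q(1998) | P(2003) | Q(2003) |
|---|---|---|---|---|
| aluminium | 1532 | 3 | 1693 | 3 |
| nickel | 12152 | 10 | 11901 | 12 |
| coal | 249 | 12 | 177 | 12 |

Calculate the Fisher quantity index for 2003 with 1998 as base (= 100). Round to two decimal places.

Laspeyres component (base-period weights):
ΣP(1998)Q(2003) = 1532×3 + 12152×12 + 249×12 = 4596 + 145824 + 2988 = 153408
ΣP(1998)Q(1998) = 1532×3 + 12152×10 + 249×12 = 4596 + 121520 + 2988 = 129104
L = 153408 / 129104 × 100 = 118.8251
Paasche component (current-period weights):
ΣP(2003)Q(2003) = 1693×3 + 11901×12 + 177×12 = 5079 + 142812 + 2124 = 150015
ΣP(2003)Q(1998) = 1693×3 + 11901×10 + 177×12 = 5079 + 119010 + 2124 = 126213
P = 150015 / 126213 × 100 = 118.8586
Fisher = √(L × P) = √(118.8251 × 118.8586) = 118.8419

118.84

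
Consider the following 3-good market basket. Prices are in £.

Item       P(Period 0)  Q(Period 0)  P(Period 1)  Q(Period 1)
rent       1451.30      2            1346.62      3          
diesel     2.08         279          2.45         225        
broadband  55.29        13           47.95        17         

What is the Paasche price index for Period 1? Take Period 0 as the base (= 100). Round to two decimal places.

93.83

Paasche price index uses current-period quantities as weights.
ΣP(Period 1)·Q(Period 1) = 1346.62×3 + 2.45×225 + 47.95×17 = 4039.86 + 551.25 + 815.15 = 5406.26
ΣP(Period 0)·Q(Period 1) = 1451.30×3 + 2.08×225 + 55.29×17 = 4353.9 + 468 + 939.93 = 5761.83
Index = 5406.26 / 5761.83 × 100 = 93.8289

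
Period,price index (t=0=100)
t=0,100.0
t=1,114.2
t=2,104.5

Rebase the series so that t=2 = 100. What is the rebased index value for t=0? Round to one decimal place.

95.7

Rebased(t=0) = 100.0 / 104.5 × 100 = 95.6938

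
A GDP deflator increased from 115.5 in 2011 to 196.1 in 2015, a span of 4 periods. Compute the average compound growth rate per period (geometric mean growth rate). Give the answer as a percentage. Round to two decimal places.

14.15%

Growth factor = (196.1/115.5)^(1/4) = (1.697835)^(1/4) = 1.141495
Growth rate = 1.141495 − 1 = 0.141495 = 14.1495%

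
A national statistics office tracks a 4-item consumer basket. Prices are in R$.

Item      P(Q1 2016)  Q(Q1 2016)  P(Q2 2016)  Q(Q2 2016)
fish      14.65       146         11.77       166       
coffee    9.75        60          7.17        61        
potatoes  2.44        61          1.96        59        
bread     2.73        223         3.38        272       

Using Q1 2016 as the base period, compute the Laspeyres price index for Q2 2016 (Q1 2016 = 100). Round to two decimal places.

86.80

Laspeyres price index uses base-period quantities as weights.
ΣP(Q2 2016)·Q(Q1 2016) = 11.77×146 + 7.17×60 + 1.96×61 + 3.38×223 = 1718.42 + 430.2 + 119.56 + 753.74 = 3021.92
ΣP(Q1 2016)·Q(Q1 2016) = 14.65×146 + 9.75×60 + 2.44×61 + 2.73×223 = 2138.9 + 585 + 148.84 + 608.79 = 3481.53
Index = 3021.92 / 3481.53 × 100 = 86.7986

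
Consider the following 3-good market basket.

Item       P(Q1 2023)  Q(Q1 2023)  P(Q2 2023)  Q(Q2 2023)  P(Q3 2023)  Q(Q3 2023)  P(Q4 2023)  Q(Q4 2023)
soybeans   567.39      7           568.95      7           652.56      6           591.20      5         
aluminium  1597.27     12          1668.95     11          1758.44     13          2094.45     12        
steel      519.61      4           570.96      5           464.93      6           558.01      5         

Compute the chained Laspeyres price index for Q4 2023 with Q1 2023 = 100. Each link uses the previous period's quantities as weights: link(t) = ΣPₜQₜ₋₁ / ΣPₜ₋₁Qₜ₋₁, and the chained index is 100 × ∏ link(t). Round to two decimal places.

Link Q1 2023→Q2 2023:
ΣP(Q2 2023)Q(Q1 2023) = 568.95×7 + 1668.95×12 + 570.96×4 = 3982.65 + 20027.4 + 2283.84 = 26293.89
ΣP(Q1 2023)Q(Q1 2023) = 567.39×7 + 1597.27×12 + 519.61×4 = 3971.73 + 19167.24 + 2078.44 = 25217.41
link = 26293.89/25217.41 = 1.042688
Link Q2 2023→Q3 2023:
ΣP(Q3 2023)Q(Q2 2023) = 652.56×7 + 1758.44×11 + 464.93×5 = 4567.92 + 19342.84 + 2324.65 = 26235.41
ΣP(Q2 2023)Q(Q2 2023) = 568.95×7 + 1668.95×11 + 570.96×5 = 3982.65 + 18358.45 + 2854.8 = 25195.9
link = 26235.41/25195.9 = 1.041257
Link Q3 2023→Q4 2023:
ΣP(Q4 2023)Q(Q3 2023) = 591.20×6 + 2094.45×13 + 558.01×6 = 3547.2 + 27227.85 + 3348.06 = 34123.11
ΣP(Q3 2023)Q(Q3 2023) = 652.56×6 + 1758.44×13 + 464.93×6 = 3915.36 + 22859.72 + 2789.58 = 29564.66
link = 34123.11/29564.66 = 1.154186
Chained index = 100 × 1.042688 × 1.041257 × 1.154186 = 125.3107

125.31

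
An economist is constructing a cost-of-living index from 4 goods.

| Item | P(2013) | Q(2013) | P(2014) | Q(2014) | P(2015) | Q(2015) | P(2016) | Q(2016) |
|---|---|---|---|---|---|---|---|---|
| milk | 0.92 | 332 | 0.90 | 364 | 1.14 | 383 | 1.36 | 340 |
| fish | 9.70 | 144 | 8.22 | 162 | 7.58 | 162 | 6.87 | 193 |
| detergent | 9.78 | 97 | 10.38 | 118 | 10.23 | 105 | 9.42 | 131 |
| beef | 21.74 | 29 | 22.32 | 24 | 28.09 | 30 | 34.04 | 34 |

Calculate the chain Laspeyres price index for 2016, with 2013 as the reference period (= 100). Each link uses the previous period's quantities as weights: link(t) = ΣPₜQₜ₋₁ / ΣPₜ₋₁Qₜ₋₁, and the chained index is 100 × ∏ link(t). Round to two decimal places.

100.23

Link 2013→2014:
ΣP(2014)Q(2013) = 0.90×332 + 8.22×144 + 10.38×97 + 22.32×29 = 298.8 + 1183.68 + 1006.86 + 647.28 = 3136.62
ΣP(2013)Q(2013) = 0.92×332 + 9.70×144 + 9.78×97 + 21.74×29 = 305.44 + 1396.8 + 948.66 + 630.46 = 3281.36
link = 3136.62/3281.36 = 0.955890
Link 2014→2015:
ΣP(2015)Q(2014) = 1.14×364 + 7.58×162 + 10.23×118 + 28.09×24 = 414.96 + 1227.96 + 1207.14 + 674.16 = 3524.22
ΣP(2014)Q(2014) = 0.90×364 + 8.22×162 + 10.38×118 + 22.32×24 = 327.6 + 1331.64 + 1224.84 + 535.68 = 3419.76
link = 3524.22/3419.76 = 1.030546
Link 2015→2016:
ΣP(2016)Q(2015) = 1.36×383 + 6.87×162 + 9.42×105 + 34.04×30 = 520.88 + 1112.94 + 989.1 + 1021.2 = 3644.12
ΣP(2015)Q(2015) = 1.14×383 + 7.58×162 + 10.23×105 + 28.09×30 = 436.62 + 1227.96 + 1074.15 + 842.7 = 3581.43
link = 3644.12/3581.43 = 1.017504
Chained index = 100 × 0.955890 × 1.030546 × 1.017504 = 100.2332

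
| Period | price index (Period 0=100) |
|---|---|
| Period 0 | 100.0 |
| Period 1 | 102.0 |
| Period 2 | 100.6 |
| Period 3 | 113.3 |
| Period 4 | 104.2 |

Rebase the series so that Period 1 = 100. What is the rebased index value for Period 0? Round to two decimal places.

Rebased(Period 0) = 100.0 / 102.0 × 100 = 98.0392

98.04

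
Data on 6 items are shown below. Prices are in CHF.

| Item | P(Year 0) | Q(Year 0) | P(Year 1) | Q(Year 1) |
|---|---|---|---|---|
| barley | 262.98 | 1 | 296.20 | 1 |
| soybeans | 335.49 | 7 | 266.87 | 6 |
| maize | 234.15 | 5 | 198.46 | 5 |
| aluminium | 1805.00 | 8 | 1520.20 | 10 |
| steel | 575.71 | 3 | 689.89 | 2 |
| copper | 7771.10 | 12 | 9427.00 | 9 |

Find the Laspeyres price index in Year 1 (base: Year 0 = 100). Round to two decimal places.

Laspeyres price index uses base-period quantities as weights.
ΣP(Year 1)·Q(Year 0) = 296.20×1 + 266.87×7 + 198.46×5 + 1520.20×8 + 689.89×3 + 9427.00×12 = 296.2 + 1868.09 + 992.3 + 12161.6 + 2069.67 + 113124 = 130511.86
ΣP(Year 0)·Q(Year 0) = 262.98×1 + 335.49×7 + 234.15×5 + 1805.00×8 + 575.71×3 + 7771.10×12 = 262.98 + 2348.43 + 1170.75 + 14440 + 1727.13 + 93253.2 = 113202.49
Index = 130511.86 / 113202.49 × 100 = 115.2906

115.29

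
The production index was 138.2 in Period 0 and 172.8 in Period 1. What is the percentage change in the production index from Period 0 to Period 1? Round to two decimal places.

25.04%

Change = (172.8 − 138.2) / 138.2 × 100
       = 34.6 / 138.2 × 100 = 25.0362%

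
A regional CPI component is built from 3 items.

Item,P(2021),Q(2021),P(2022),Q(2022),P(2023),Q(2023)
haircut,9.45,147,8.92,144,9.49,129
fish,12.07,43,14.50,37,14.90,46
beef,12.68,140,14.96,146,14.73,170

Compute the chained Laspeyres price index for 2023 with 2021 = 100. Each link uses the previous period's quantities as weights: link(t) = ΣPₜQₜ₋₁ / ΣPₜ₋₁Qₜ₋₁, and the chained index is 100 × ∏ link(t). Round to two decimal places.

111.12

Link 2021→2022:
ΣP(2022)Q(2021) = 8.92×147 + 14.50×43 + 14.96×140 = 1311.24 + 623.5 + 2094.4 = 4029.14
ΣP(2021)Q(2021) = 9.45×147 + 12.07×43 + 12.68×140 = 1389.15 + 519.01 + 1775.2 = 3683.36
link = 4029.14/3683.36 = 1.093876
Link 2022→2023:
ΣP(2023)Q(2022) = 9.49×144 + 14.90×37 + 14.73×146 = 1366.56 + 551.3 + 2150.58 = 4068.44
ΣP(2022)Q(2022) = 8.92×144 + 14.50×37 + 14.96×146 = 1284.48 + 536.5 + 2184.16 = 4005.14
link = 4068.44/4005.14 = 1.015805
Chained index = 100 × 1.093876 × 1.015805 = 111.1165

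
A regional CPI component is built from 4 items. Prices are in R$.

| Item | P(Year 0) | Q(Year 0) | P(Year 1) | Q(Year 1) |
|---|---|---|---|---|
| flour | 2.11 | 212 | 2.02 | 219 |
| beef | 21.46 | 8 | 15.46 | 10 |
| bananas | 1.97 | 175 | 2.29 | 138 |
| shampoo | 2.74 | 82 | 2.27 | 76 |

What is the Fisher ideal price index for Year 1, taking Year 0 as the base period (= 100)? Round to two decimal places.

94.83

Laspeyres component (base-period weights):
ΣP(Year 1)Q(Year 0) = 2.02×212 + 15.46×8 + 2.29×175 + 2.27×82 = 428.24 + 123.68 + 400.75 + 186.14 = 1138.81
ΣP(Year 0)Q(Year 0) = 2.11×212 + 21.46×8 + 1.97×175 + 2.74×82 = 447.32 + 171.68 + 344.75 + 224.68 = 1188.43
L = 1138.81 / 1188.43 × 100 = 95.8247
Paasche component (current-period weights):
ΣP(Year 1)Q(Year 1) = 2.02×219 + 15.46×10 + 2.29×138 + 2.27×76 = 442.38 + 154.6 + 316.02 + 172.52 = 1085.52
ΣP(Year 0)Q(Year 1) = 2.11×219 + 21.46×10 + 1.97×138 + 2.74×76 = 462.09 + 214.6 + 271.86 + 208.24 = 1156.79
P = 1085.52 / 1156.79 × 100 = 93.8390
Fisher = √(L × P) = √(95.8247 × 93.8390) = 94.8267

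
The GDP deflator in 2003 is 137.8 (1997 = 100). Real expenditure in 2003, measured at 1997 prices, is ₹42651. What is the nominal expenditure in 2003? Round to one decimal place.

Nominal = Real × (Index/100) = 42651 × (137.8/100)
        = 42651 × 1.378 = 58773.0780

58773.1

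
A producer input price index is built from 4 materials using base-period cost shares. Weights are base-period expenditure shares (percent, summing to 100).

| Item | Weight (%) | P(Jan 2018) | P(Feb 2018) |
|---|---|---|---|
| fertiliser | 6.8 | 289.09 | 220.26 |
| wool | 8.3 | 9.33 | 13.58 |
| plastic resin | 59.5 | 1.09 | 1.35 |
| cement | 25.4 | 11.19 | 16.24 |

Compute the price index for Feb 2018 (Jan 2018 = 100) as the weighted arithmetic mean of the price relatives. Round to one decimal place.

fertiliser: 6.8 × (220.26/289.09) = 6.8 × 0.761908 = 5.1810
wool: 8.3 × (13.58/9.33) = 8.3 × 1.455520 = 12.0808
plastic resin: 59.5 × (1.35/1.09) = 59.5 × 1.238532 = 73.6927
cement: 25.4 × (16.24/11.19) = 25.4 × 1.451296 = 36.8629
Index = Σ wᵢ·(p₁ᵢ/p₀ᵢ) = 5.1810 + 12.0808 + 73.6927 + 36.8629 = 127.8174

127.8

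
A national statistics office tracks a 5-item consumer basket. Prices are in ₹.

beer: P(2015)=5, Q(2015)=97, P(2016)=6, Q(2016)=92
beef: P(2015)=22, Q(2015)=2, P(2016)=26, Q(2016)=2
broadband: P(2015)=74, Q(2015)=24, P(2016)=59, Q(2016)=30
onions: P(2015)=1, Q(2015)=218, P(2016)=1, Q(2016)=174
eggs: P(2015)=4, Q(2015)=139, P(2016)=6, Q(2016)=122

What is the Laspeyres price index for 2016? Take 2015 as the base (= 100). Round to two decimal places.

100.75

Laspeyres price index uses base-period quantities as weights.
ΣP(2016)·Q(2015) = 6×97 + 26×2 + 59×24 + 1×218 + 6×139 = 582 + 52 + 1416 + 218 + 834 = 3102
ΣP(2015)·Q(2015) = 5×97 + 22×2 + 74×24 + 1×218 + 4×139 = 485 + 44 + 1776 + 218 + 556 = 3079
Index = 3102 / 3079 × 100 = 100.7470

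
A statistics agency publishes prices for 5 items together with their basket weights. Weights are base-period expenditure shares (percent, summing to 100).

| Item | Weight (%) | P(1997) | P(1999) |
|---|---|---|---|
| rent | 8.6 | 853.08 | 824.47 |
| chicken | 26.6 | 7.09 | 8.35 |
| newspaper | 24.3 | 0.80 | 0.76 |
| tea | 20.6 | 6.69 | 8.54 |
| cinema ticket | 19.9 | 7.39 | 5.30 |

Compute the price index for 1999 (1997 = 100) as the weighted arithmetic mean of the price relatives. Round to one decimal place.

rent: 8.6 × (824.47/853.08) = 8.6 × 0.966463 = 8.3116
chicken: 26.6 × (8.35/7.09) = 26.6 × 1.177715 = 31.3272
newspaper: 24.3 × (0.76/0.80) = 24.3 × 0.950000 = 23.0850
tea: 20.6 × (8.54/6.69) = 20.6 × 1.276532 = 26.2966
cinema ticket: 19.9 × (5.30/7.39) = 19.9 × 0.717185 = 14.2720
Index = Σ wᵢ·(p₁ᵢ/p₀ᵢ) = 8.3116 + 31.3272 + 23.0850 + 26.2966 + 14.2720 = 103.2924

103.3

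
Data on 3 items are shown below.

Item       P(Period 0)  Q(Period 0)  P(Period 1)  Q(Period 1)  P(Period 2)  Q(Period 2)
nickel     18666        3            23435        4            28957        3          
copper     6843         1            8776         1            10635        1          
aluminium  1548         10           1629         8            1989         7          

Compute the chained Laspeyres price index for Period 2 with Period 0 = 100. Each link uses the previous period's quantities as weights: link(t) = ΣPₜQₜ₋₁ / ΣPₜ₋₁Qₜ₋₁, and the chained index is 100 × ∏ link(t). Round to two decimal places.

150.04

Link Period 0→Period 1:
ΣP(Period 1)Q(Period 0) = 23435×3 + 8776×1 + 1629×10 = 70305 + 8776 + 16290 = 95371
ΣP(Period 0)Q(Period 0) = 18666×3 + 6843×1 + 1548×10 = 55998 + 6843 + 15480 = 78321
link = 95371/78321 = 1.217694
Link Period 1→Period 2:
ΣP(Period 2)Q(Period 1) = 28957×4 + 10635×1 + 1989×8 = 115828 + 10635 + 15912 = 142375
ΣP(Period 1)Q(Period 1) = 23435×4 + 8776×1 + 1629×8 = 93740 + 8776 + 13032 = 115548
link = 142375/115548 = 1.232172
Chained index = 100 × 1.217694 × 1.232172 = 150.0408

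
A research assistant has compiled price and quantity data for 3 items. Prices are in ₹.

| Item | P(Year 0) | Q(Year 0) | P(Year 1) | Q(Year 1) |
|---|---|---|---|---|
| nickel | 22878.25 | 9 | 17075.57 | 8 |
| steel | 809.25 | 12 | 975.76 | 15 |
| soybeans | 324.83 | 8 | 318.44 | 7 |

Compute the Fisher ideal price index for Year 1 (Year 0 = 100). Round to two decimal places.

77.34

Laspeyres component (base-period weights):
ΣP(Year 1)Q(Year 0) = 17075.57×9 + 975.76×12 + 318.44×8 = 153680.13 + 11709.12 + 2547.52 = 167936.77
ΣP(Year 0)Q(Year 0) = 22878.25×9 + 809.25×12 + 324.83×8 = 205904.25 + 9711 + 2598.64 = 218213.89
L = 167936.77 / 218213.89 × 100 = 76.9597
Paasche component (current-period weights):
ΣP(Year 1)Q(Year 1) = 17075.57×8 + 975.76×15 + 318.44×7 = 136604.56 + 14636.4 + 2229.08 = 153470.04
ΣP(Year 0)Q(Year 1) = 22878.25×8 + 809.25×15 + 324.83×7 = 183026 + 12138.75 + 2273.81 = 197438.56
P = 153470.04 / 197438.56 × 100 = 77.7305
Fisher = √(L × P) = √(76.9597 × 77.7305) = 77.3442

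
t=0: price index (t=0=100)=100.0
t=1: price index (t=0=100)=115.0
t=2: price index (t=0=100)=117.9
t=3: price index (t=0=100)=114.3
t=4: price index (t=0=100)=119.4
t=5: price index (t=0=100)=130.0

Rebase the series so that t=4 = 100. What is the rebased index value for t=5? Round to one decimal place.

Rebased(t=5) = 130.0 / 119.4 × 100 = 108.8777

108.9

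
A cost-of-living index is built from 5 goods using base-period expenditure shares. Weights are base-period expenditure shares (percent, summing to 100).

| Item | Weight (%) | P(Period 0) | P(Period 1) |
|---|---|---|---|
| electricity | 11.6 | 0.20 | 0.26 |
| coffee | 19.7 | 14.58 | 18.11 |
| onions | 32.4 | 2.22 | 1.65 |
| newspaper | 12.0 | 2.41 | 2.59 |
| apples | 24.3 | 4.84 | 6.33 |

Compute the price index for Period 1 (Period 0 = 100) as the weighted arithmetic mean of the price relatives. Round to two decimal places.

electricity: 11.6 × (0.26/0.20) = 11.6 × 1.300000 = 15.0800
coffee: 19.7 × (18.11/14.58) = 19.7 × 1.242112 = 24.4696
onions: 32.4 × (1.65/2.22) = 32.4 × 0.743243 = 24.0811
newspaper: 12.0 × (2.59/2.41) = 12.0 × 1.074689 = 12.8963
apples: 24.3 × (6.33/4.84) = 24.3 × 1.307851 = 31.7808
Index = Σ wᵢ·(p₁ᵢ/p₀ᵢ) = 15.0800 + 24.4696 + 24.0811 + 12.8963 + 31.7808 = 108.3077

108.31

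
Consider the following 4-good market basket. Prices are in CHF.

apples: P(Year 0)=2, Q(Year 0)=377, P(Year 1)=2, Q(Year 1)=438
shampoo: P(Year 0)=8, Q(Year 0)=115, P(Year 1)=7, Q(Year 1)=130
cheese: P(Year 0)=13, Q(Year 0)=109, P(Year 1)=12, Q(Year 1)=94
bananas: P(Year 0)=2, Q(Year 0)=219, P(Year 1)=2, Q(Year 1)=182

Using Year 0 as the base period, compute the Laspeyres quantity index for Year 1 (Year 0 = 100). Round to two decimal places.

Laspeyres quantity index uses base-period prices as weights.
ΣP(Year 0)·Q(Year 1) = 2×438 + 8×130 + 13×94 + 2×182 = 876 + 1040 + 1222 + 364 = 3502
ΣP(Year 0)·Q(Year 0) = 2×377 + 8×115 + 13×109 + 2×219 = 754 + 920 + 1417 + 438 = 3529
Index = 3502 / 3529 × 100 = 99.2349

99.23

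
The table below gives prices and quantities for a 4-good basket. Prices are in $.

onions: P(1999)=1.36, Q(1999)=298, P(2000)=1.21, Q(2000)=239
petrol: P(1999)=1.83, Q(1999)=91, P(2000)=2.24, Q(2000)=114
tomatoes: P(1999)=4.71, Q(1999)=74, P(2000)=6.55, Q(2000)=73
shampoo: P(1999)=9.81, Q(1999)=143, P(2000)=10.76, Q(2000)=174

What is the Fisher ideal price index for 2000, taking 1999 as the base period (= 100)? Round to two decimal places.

Laspeyres component (base-period weights):
ΣP(2000)Q(1999) = 1.21×298 + 2.24×91 + 6.55×74 + 10.76×143 = 360.58 + 203.84 + 484.7 + 1538.68 = 2587.8
ΣP(1999)Q(1999) = 1.36×298 + 1.83×91 + 4.71×74 + 9.81×143 = 405.28 + 166.53 + 348.54 + 1402.83 = 2323.18
L = 2587.8 / 2323.18 × 100 = 111.3904
Paasche component (current-period weights):
ΣP(2000)Q(2000) = 1.21×239 + 2.24×114 + 6.55×73 + 10.76×174 = 289.19 + 255.36 + 478.15 + 1872.24 = 2894.94
ΣP(1999)Q(2000) = 1.36×239 + 1.83×114 + 4.71×73 + 9.81×174 = 325.04 + 208.62 + 343.83 + 1706.94 = 2584.43
P = 2894.94 / 2584.43 × 100 = 112.0146
Fisher = √(L × P) = √(111.3904 × 112.0146) = 111.7021

111.70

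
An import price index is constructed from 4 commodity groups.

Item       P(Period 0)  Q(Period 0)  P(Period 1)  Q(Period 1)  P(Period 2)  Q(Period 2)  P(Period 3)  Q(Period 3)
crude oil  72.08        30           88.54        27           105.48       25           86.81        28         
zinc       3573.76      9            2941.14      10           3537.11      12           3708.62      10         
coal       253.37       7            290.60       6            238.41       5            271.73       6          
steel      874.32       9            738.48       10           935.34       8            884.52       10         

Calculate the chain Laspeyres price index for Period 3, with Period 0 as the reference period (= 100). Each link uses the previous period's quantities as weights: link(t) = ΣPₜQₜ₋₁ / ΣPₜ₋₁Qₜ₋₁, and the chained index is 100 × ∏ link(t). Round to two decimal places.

Link Period 0→Period 1:
ΣP(Period 1)Q(Period 0) = 88.54×30 + 2941.14×9 + 290.60×7 + 738.48×9 = 2656.2 + 26470.26 + 2034.2 + 6646.32 = 37806.98
ΣP(Period 0)Q(Period 0) = 72.08×30 + 3573.76×9 + 253.37×7 + 874.32×9 = 2162.4 + 32163.84 + 1773.59 + 7868.88 = 43968.71
link = 37806.98/43968.71 = 0.859861
Link Period 1→Period 2:
ΣP(Period 2)Q(Period 1) = 105.48×27 + 3537.11×10 + 238.41×6 + 935.34×10 = 2847.96 + 35371.1 + 1430.46 + 9353.4 = 49002.92
ΣP(Period 1)Q(Period 1) = 88.54×27 + 2941.14×10 + 290.60×6 + 738.48×10 = 2390.58 + 29411.4 + 1743.6 + 7384.8 = 40930.38
link = 49002.92/40930.38 = 1.197226
Link Period 2→Period 3:
ΣP(Period 3)Q(Period 2) = 86.81×25 + 3708.62×12 + 271.73×5 + 884.52×8 = 2170.25 + 44503.44 + 1358.65 + 7076.16 = 55108.5
ΣP(Period 2)Q(Period 2) = 105.48×25 + 3537.11×12 + 238.41×5 + 935.34×8 = 2637 + 42445.32 + 1192.05 + 7482.72 = 53757.09
link = 55108.5/53757.09 = 1.025139
Chained index = 100 × 0.859861 × 1.197226 × 1.025139 = 105.5328

105.53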